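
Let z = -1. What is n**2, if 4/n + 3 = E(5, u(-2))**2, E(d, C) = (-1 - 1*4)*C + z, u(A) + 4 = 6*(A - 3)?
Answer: 4/203889841 ≈ 1.9618e-8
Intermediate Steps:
u(A) = -22 + 6*A (u(A) = -4 + 6*(A - 3) = -4 + 6*(-3 + A) = -4 + (-18 + 6*A) = -22 + 6*A)
E(d, C) = -1 - 5*C (E(d, C) = (-1 - 1*4)*C - 1 = (-1 - 4)*C - 1 = -5*C - 1 = -1 - 5*C)
n = 2/14279 (n = 4/(-3 + (-1 - 5*(-22 + 6*(-2)))**2) = 4/(-3 + (-1 - 5*(-22 - 12))**2) = 4/(-3 + (-1 - 5*(-34))**2) = 4/(-3 + (-1 + 170)**2) = 4/(-3 + 169**2) = 4/(-3 + 28561) = 4/28558 = 4*(1/28558) = 2/14279 ≈ 0.00014007)
n**2 = (2/14279)**2 = 4/203889841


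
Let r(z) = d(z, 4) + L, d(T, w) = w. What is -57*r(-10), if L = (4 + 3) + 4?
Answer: -855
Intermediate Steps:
L = 11 (L = 7 + 4 = 11)
r(z) = 15 (r(z) = 4 + 11 = 15)
-57*r(-10) = -57*15 = -855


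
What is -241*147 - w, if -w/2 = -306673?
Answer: -648773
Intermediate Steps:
w = 613346 (w = -2*(-306673) = 613346)
-241*147 - w = -241*147 - 1*613346 = -35427 - 613346 = -648773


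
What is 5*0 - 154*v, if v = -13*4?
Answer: 8008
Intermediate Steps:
v = -52
5*0 - 154*v = 5*0 - 154*(-52) = 0 + 8008 = 8008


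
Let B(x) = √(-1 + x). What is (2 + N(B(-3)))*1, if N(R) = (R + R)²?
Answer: -14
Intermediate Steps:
N(R) = 4*R² (N(R) = (2*R)² = 4*R²)
(2 + N(B(-3)))*1 = (2 + 4*(√(-1 - 3))²)*1 = (2 + 4*(√(-4))²)*1 = (2 + 4*(2*I)²)*1 = (2 + 4*(-4))*1 = (2 - 16)*1 = -14*1 = -14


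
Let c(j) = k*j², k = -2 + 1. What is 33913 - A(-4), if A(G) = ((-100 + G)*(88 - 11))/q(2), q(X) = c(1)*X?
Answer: 29909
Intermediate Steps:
k = -1
c(j) = -j²
q(X) = -X (q(X) = (-1*1²)*X = (-1*1)*X = -X)
A(G) = 3850 - 77*G/2 (A(G) = ((-100 + G)*(88 - 11))/((-1*2)) = ((-100 + G)*77)/(-2) = (-7700 + 77*G)*(-½) = 3850 - 77*G/2)
33913 - A(-4) = 33913 - (3850 - 77/2*(-4)) = 33913 - (3850 + 154) = 33913 - 1*4004 = 33913 - 4004 = 29909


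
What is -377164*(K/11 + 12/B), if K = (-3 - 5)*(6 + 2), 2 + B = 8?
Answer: 15840888/11 ≈ 1.4401e+6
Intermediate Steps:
B = 6 (B = -2 + 8 = 6)
K = -64 (K = -8*8 = -64)
-377164*(K/11 + 12/B) = -377164*(-64/11 + 12/6) = -377164*(-64*1/11 + 12*(1/6)) = -377164*(-64/11 + 2) = -377164*(-42/11) = 15840888/11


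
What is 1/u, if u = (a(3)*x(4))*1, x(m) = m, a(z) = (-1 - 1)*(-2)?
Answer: 1/16 ≈ 0.062500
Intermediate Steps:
a(z) = 4 (a(z) = -2*(-2) = 4)
u = 16 (u = (4*4)*1 = 16*1 = 16)
1/u = 1/16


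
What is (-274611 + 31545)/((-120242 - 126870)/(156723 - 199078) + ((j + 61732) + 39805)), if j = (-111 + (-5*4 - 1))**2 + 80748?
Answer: -10295060430/8458921807 ≈ -1.2171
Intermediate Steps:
j = 98172 (j = (-111 + (-20 - 1))**2 + 80748 = (-111 - 21)**2 + 80748 = (-132)**2 + 80748 = 17424 + 80748 = 98172)
(-274611 + 31545)/((-120242 - 126870)/(156723 - 199078) + ((j + 61732) + 39805)) = (-274611 + 31545)/((-120242 - 126870)/(156723 - 199078) + ((98172 + 61732) + 39805)) = -243066/(-247112/(-42355) + (159904 + 39805)) = -243066/(-247112*(-1/42355) + 199709) = -243066/(247112/42355 + 199709) = -243066/8458921807/42355 = -243066*42355/8458921807 = -10295060430/8458921807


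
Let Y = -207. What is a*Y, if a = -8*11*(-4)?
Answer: -72864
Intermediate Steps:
a = 352 (a = -88*(-4) = 352)
a*Y = 352*(-207) = -72864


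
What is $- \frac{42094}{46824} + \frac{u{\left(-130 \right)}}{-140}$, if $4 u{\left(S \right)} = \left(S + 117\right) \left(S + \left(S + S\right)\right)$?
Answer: $- \frac{3262129}{327768} \approx -9.9526$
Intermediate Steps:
$u{\left(S \right)} = \frac{3 S \left(117 + S\right)}{4}$ ($u{\left(S \right)} = \frac{\left(S + 117\right) \left(S + \left(S + S\right)\right)}{4} = \frac{\left(117 + S\right) \left(S + 2 S\right)}{4} = \frac{\left(117 + S\right) 3 S}{4} = \frac{3 S \left(117 + S\right)}{4}$)
$- \frac{42094}{46824} + \frac{u{\left(-130 \right)}}{-140} = - \frac{42094}{46824} + \frac{\frac{3}{4} \left(-130\right) \left(117 - 130\right)}{-140} = \left(-42094\right) \frac{1}{46824} + \frac{3}{4} \left(-130\right) \left(-13\right) \left(- \frac{1}{140}\right) = - \frac{21047}{23412} + \frac{2535}{2} \left(- \frac{1}{140}\right) = - \frac{21047}{23412} - \frac{507}{56} = - \frac{3262129}{327768}$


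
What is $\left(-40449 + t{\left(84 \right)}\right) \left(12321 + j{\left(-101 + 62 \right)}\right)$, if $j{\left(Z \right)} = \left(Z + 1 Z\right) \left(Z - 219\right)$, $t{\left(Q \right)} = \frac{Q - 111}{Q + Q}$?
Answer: $- \frac{10498984155}{8} \approx -1.3124 \cdot 10^{9}$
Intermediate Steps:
$t{\left(Q \right)} = \frac{-111 + Q}{2 Q}$
$j{\left(Z \right)} = 2 Z \left(-219 + Z\right)$ ($j{\left(Z \right)} = \left(Z + Z\right) \left(-219 + Z\right) = 2 Z \left(-219 + Z\right)$)
$\left(-40449 + t{\left(84 \right)}\right) \left(12321 + j{\left(-101 + 62 \right)}\right) = \left(-40449 + \frac{-111 + 84}{2 \cdot 84}\right) \left(12321 + 2 \left(-101 + 62\right) \left(-219 + \left(-101 + 62\right)\right)\right) = \left(-40449 + \frac{1}{2} \cdot \frac{1}{84} \left(-27\right)\right) \left(12321 + 2 \left(-39\right) \left(-219 - 39\right)\right) = \left(-40449 - \frac{9}{56}\right) \left(12321 + 2 \left(-39\right) \left(-258\right)\right) = - \frac{2265153 \left(12321 + 20124\right)}{56} = \left(- \frac{2265153}{56}\right) 32445 = - \frac{10498984155}{8}$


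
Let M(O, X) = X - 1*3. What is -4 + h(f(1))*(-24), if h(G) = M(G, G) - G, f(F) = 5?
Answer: 68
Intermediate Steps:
M(O, X) = -3 + X (M(O, X) = X - 3 = -3 + X)
h(G) = -3 (h(G) = (-3 + G) - G = -3)
-4 + h(f(1))*(-24) = -4 - 3*(-24) = -4 + 72 = 68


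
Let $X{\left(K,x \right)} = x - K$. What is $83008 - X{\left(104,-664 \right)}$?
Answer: $83776$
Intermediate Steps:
$83008 - X{\left(104,-664 \right)} = 83008 - \left(-664 - 104\right) = 83008 - -768 = 83008 + 768 = 83776$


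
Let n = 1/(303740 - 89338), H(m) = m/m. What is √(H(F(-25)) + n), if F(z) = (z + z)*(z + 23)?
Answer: √45968432006/214402 ≈ 1.0000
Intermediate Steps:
F(z) = 2*z*(23 + z) (F(z) = (2*z)*(23 + z) = 2*z*(23 + z))
H(m) = 1
n = 1/214402 ≈ 4.6641e-6
√(H(F(-25)) + n) = √(1 + 1/214402) = √(214403/214402) = √45968432006/214402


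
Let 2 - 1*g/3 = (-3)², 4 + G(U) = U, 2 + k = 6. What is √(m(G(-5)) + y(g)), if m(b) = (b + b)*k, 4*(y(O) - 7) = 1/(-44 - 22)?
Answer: 131*I*√66/132 ≈ 8.0625*I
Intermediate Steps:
k = 4 (k = -2 + 6 = 4)
G(U) = -4 + U
g = -21 (g = 6 - 3*(-3)² = 6 - 3*9 = 6 - 27 = -21)
y(O) = 1847/264 (y(O) = 7 + 1/(4*(-44 - 22)) = 7 + (¼)/(-66) = 7 + (¼)*(-1/66) = 7 - 1/264 = 1847/264)
m(b) = 8*b (m(b) = (b + b)*4 = (2*b)*4 = 8*b)
√(m(G(-5)) + y(g)) = √(8*(-4 - 5) + 1847/264) = √(8*(-9) + 1847/264) = √(-72 + 1847/264) = √(-17161/264) = 131*I*√66/132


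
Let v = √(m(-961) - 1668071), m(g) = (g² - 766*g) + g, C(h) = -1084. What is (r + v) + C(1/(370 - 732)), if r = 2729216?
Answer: 2728132 + I*√9385 ≈ 2.7281e+6 + 96.876*I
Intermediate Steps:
m(g) = g² - 765*g
v = I*√9385 (v = √(-961*(-765 - 961) - 1668071) = √(-961*(-1726) - 1668071) = √(1658686 - 1668071) = √(-9385) = I*√9385 ≈ 96.876*I)
(r + v) + C(1/(370 - 732)) = (2729216 + I*√9385) - 1084 = 2728132 + I*√9385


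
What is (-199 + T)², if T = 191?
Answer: 64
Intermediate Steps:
(-199 + T)² = (-199 + 191)² = (-8)² = 64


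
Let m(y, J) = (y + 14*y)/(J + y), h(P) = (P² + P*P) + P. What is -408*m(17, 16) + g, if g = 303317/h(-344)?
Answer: -8192518553/2599608 ≈ -3151.4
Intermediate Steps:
h(P) = P + 2*P² (h(P) = (P² + P²) + P = 2*P² + P = P + 2*P²)
m(y, J) = 15*y/(J + y) (m(y, J) = (15*y)/(J + y) = 15*y/(J + y))
g = 303317/236328 (g = 303317/((-344*(1 + 2*(-344)))) = 303317/((-344*(1 - 688))) = 303317/((-344*(-687))) = 303317/236328 ≈ 1.2835)
-408*m(17, 16) + g = -6120*17/(16 + 17) + 303317/236328 = -6120*17/33 + 303317/236328 = -408*85/11 + 303317/236328 = -34680/11 + 303317/236328 = -8192518553/2599608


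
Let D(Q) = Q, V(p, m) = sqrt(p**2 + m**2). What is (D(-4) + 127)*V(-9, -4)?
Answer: 123*sqrt(97) ≈ 1211.4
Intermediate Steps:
V(p, m) = sqrt(m**2 + p**2)
(D(-4) + 127)*V(-9, -4) = (-4 + 127)*sqrt((-4)**2 + (-9)**2) = 123*sqrt(16 + 81) = 123*sqrt(97)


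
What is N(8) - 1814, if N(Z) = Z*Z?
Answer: -1750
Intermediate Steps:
N(Z) = Z²
N(8) - 1814 = 8² - 1814 = 64 - 1814 = -1750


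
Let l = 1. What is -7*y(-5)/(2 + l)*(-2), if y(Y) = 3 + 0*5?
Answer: 14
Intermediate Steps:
y(Y) = 3 (y(Y) = 3 + 0 = 3)
-7*y(-5)/(2 + l)*(-2) = -21/(2 + 1)*(-2) = -21/3*(-2) = -7*1*(-2) = -7*(-2) = 14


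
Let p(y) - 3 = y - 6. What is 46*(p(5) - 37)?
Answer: -1610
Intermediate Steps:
p(y) = -3 + y (p(y) = 3 + (y - 6) = 3 + (-6 + y) = -3 + y)
46*(p(5) - 37) = 46*((-3 + 5) - 37) = 46*(2 - 37) = 46*(-35) = -1610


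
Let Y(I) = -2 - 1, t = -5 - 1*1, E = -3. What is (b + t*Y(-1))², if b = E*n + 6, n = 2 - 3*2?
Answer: 1296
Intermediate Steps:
n = -4 (n = 2 - 6 = -4)
t = -6 (t = -5 - 1 = -6)
Y(I) = -3
b = 18 (b = -3*(-4) + 6 = 12 + 6 = 18)
(b + t*Y(-1))² = (18 - 6*(-3))² = (18 + 18)² = 36² = 1296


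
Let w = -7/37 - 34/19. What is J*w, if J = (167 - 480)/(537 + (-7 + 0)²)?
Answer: 435383/411958 ≈ 1.0569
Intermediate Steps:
w = -1391/703 (w = -7*1/37 - 34*1/19 = -7/37 - 34/19 = -1391/703 ≈ -1.9787)
J = -313/586 (J = -313/(537 + (-7)²) = -313/(537 + 49) = -313/586 ≈ -0.53413)
J*w = -313/586*(-1391/703) = 435383/411958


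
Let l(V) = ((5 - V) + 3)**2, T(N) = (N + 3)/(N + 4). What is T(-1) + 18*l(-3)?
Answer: 6536/3 ≈ 2178.7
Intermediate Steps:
T(N) = (3 + N)/(4 + N)
l(V) = (8 - V)**2
T(-1) + 18*l(-3) = (3 - 1)/(4 - 1) + 18*(-8 - 3)**2 = 2/3 + 18*(-11)**2 = (1/3)*2 + 18*121 = 2/3 + 2178 = 6536/3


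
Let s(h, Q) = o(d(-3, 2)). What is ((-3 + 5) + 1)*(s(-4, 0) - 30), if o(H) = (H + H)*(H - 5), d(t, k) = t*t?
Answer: 126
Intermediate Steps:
d(t, k) = t**2
o(H) = 2*H*(-5 + H) (o(H) = (2*H)*(-5 + H) = 2*H*(-5 + H))
s(h, Q) = 72 (s(h, Q) = 2*(-3)**2*(-5 + (-3)**2) = 2*9*(-5 + 9) = 2*9*4 = 72)
((-3 + 5) + 1)*(s(-4, 0) - 30) = ((-3 + 5) + 1)*(72 - 30) = (2 + 1)*42 = 3*42 = 126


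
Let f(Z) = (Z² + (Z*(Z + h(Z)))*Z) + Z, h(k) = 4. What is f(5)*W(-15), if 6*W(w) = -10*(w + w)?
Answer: 12750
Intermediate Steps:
W(w) = -10*w/3 (W(w) = (-10*(w + w))/6 = (-20*w)/6 = -10*w/3)
f(Z) = Z + Z² + Z²*(4 + Z) (f(Z) = (Z² + (Z*(Z + 4))*Z) + Z = (Z² + (Z*(4 + Z))*Z) + Z = (Z² + Z²*(4 + Z)) + Z = Z + Z² + Z²*(4 + Z))
f(5)*W(-15) = (5*(1 + 5² + 5*5))*(-10/3*(-15)) = (5*(1 + 25 + 25))*50 = (5*51)*50 = 255*50 = 12750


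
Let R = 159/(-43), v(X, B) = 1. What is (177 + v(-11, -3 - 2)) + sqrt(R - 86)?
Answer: 178 + I*sqrt(165851)/43 ≈ 178.0 + 9.4709*I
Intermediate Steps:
R = -159/43 (R = 159*(-1/43) = -159/43 ≈ -3.6977)
(177 + v(-11, -3 - 2)) + sqrt(R - 86) = (177 + 1) + sqrt(-159/43 - 86) = 178 + sqrt(-3857/43) = 178 + I*sqrt(165851)/43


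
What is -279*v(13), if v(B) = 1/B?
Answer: -279/13 ≈ -21.462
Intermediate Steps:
-279*v(13) = -279/13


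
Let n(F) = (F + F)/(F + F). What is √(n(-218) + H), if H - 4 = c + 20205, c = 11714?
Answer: 2*√7981 ≈ 178.67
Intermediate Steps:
n(F) = 1 (n(F) = (2*F)/((2*F)) = (2*F)*(1/(2*F)) = 1)
H = 31923 (H = 4 + (11714 + 20205) = 4 + 31919 = 31923)
√(n(-218) + H) = √(1 + 31923) = √31924 = 2*√7981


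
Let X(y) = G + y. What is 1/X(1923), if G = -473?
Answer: 1/1450 ≈ 0.00068966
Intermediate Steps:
X(y) = -473 + y
1/X(1923) = 1/(-473 + 1923) = 1/1450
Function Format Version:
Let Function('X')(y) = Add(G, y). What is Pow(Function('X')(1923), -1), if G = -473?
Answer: Rational(1, 1450) ≈ 0.00068966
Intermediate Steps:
Function('X')(y) = Add(-473, y)
Pow(Function('X')(1923), -1) = Pow(Add(-473, 1923), -1) = Pow(1450, -1) = Rational(1, 1450)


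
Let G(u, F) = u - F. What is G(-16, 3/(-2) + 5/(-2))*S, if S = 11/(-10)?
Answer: 66/5 ≈ 13.200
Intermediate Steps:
S = -11/10 (S = 11*(-⅒) = -11/10 ≈ -1.1000)
G(-16, 3/(-2) + 5/(-2))*S = (-16 - (3/(-2) + 5/(-2)))*(-11/10) = (-16 - (3*(-½) + 5*(-½)))*(-11/10) = (-16 - (-3/2 - 5/2))*(-11/10) = (-16 - 1*(-4))*(-11/10) = (-16 + 4)*(-11/10) = -12*(-11/10) = 66/5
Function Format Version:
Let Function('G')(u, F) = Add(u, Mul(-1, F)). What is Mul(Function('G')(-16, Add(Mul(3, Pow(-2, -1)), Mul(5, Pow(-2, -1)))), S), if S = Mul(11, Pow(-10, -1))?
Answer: Rational(66, 5) ≈ 13.200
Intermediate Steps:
S = Rational(-11, 10) (S = Mul(11, Rational(-1, 10)) = Rational(-11, 10) ≈ -1.1000)
Mul(Function('G')(-16, Add(Mul(3, Pow(-2, -1)), Mul(5, Pow(-2, -1)))), S) = Mul(Add(-16, Mul(-1, Add(Mul(3, Pow(-2, -1)), Mul(5, Pow(-2, -1))))), Rational(-11, 10)) = Mul(Add(-16, Mul(-1, Add(Mul(3, Rational(-1, 2)), Mul(5, Rational(-1, 2))))), Rational(-11, 10)) = Mul(Add(-16, Mul(-1, Add(Rational(-3, 2), Rational(-5, 2)))), Rational(-11, 10)) = Mul(Add(-16, Mul(-1, -4)), Rational(-11, 10)) = Mul(Add(-16, 4), Rational(-11, 10)) = Mul(-12, Rational(-11, 10)) = Rational(66, 5)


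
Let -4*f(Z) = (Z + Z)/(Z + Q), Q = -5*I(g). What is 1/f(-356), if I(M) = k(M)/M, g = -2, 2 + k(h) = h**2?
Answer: -351/178 ≈ -1.9719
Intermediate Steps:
k(h) = -2 + h**2
I(M) = (-2 + M**2)/M
Q = 5 (Q = -5*(-2 - 2/(-2)) = -5*(-2 - 2*(-1/2)) = -5*(-2 + 1) = -5*(-1) = 5)
f(Z) = -Z/(2*(5 + Z)) (f(Z) = -(Z + Z)/(4*(Z + 5)) = -2*Z/(4*(5 + Z)) = -Z/(2*(5 + Z)))
1/f(-356) = 1/(-1*(-356)/(10 + 2*(-356))) = 1/(-1*(-356)/(10 - 712)) = 1/(-1*(-356)/(-702)) = 1/(-1*(-356)*(-1/702)) = 1/(-178/351) = -351/178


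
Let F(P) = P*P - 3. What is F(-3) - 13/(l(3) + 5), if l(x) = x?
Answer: 35/8 ≈ 4.3750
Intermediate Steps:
F(P) = -3 + P² (F(P) = P² - 3 = -3 + P²)
F(-3) - 13/(l(3) + 5) = (-3 + (-3)²) - 13/(3 + 5) = (-3 + 9) - 13/8 = 6 + (⅛)*(-13) = 6 - 13/8 = 35/8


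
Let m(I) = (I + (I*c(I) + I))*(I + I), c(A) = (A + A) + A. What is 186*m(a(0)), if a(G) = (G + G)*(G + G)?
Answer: 0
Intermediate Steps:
c(A) = 3*A (c(A) = 2*A + A = 3*A)
a(G) = 4*G**2 (a(G) = (2*G)*(2*G) = 4*G**2)
m(I) = 2*I*(2*I + 3*I**2) (m(I) = (I + (I*(3*I) + I))*(I + I) = (I + (3*I**2 + I))*(2*I) = (I + (I + 3*I**2))*(2*I) = (2*I + 3*I**2)*(2*I) = 2*I*(2*I + 3*I**2))
186*m(a(0)) = 186*((4*0**2)**2*(4 + 6*(4*0**2))) = 186*((4*0)**2*(4 + 6*(4*0))) = 186*(0**2*(4 + 6*0)) = 186*(0*(4 + 0)) = 186*(0*4) = 186*0 = 0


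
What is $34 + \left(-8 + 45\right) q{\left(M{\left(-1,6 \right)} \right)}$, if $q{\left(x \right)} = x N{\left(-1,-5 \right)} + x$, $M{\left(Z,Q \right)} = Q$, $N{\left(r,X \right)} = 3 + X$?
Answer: $-188$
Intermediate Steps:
$q{\left(x \right)} = - x$ ($q{\left(x \right)} = x \left(3 - 5\right) + x = x \left(-2\right) + x = - 2 x + x = - x$)
$34 + \left(-8 + 45\right) q{\left(M{\left(-1,6 \right)} \right)} = 34 + \left(-8 + 45\right) \left(\left(-1\right) 6\right) = 34 + 37 \left(-6\right) = 34 - 222 = -188$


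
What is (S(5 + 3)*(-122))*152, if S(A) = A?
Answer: -148352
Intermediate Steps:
(S(5 + 3)*(-122))*152 = ((5 + 3)*(-122))*152 = (8*(-122))*152 = -976*152 = -148352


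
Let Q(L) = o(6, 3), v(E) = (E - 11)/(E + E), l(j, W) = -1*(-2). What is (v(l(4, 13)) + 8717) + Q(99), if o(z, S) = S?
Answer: 34871/4 ≈ 8717.8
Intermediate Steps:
l(j, W) = 2
v(E) = (-11 + E)/(2*E) (v(E) = (-11 + E)/((2*E)) = (-11 + E)*(1/(2*E)) = (-11 + E)/(2*E))
Q(L) = 3
(v(l(4, 13)) + 8717) + Q(99) = ((½)*(-11 + 2)/2 + 8717) + 3 = ((½)*(½)*(-9) + 8717) + 3 = (-9/4 + 8717) + 3 = 34859/4 + 3 = 34871/4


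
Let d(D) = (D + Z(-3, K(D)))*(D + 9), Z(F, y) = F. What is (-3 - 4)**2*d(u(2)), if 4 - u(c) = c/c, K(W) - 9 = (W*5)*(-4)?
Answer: 0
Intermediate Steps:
K(W) = 9 - 20*W (K(W) = 9 + (W*5)*(-4) = 9 + (5*W)*(-4) = 9 - 20*W)
u(c) = 3 (u(c) = 4 - c/c = 4 - 1*1 = 4 - 1 = 3)
d(D) = (-3 + D)*(9 + D) (d(D) = (D - 3)*(D + 9) = (-3 + D)*(9 + D))
(-3 - 4)**2*d(u(2)) = (-3 - 4)**2*(-27 + 3**2 + 6*3) = (-7)**2*(-27 + 9 + 18) = 49*0 = 0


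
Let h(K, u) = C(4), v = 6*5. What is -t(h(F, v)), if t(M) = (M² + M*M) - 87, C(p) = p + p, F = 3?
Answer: -41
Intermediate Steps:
v = 30
C(p) = 2*p
h(K, u) = 8 (h(K, u) = 2*4 = 8)
t(M) = -87 + 2*M² (t(M) = (M² + M²) - 87 = 2*M² - 87 = -87 + 2*M²)
-t(h(F, v)) = -(-87 + 2*8²) = -(-87 + 2*64) = -(-87 + 128) = -1*41 = -41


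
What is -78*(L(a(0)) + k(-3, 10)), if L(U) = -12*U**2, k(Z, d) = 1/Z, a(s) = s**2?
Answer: 26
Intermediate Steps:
-78*(L(a(0)) + k(-3, 10)) = -78*(-12*(0**2)**2 + 1/(-3)) = -78*(-12*0**2 - 1/3) = -78*(-12*0 - 1/3) = -78*(0 - 1/3) = -78*(-1/3) = 26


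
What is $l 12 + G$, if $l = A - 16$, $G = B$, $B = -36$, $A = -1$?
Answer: $-240$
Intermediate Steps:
$G = -36$
$l = -17$ ($l = -1 - 16 = -17$)
$l 12 + G = \left(-17\right) 12 - 36 = -204 - 36 = -240$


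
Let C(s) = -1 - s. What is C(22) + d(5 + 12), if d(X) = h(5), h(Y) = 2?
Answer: -21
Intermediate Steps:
d(X) = 2
C(22) + d(5 + 12) = (-1 - 1*22) + 2 = (-1 - 22) + 2 = -23 + 2 = -21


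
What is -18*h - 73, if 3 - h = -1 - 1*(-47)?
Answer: 701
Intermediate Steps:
h = -43 (h = 3 - (-1 - 1*(-47)) = 3 - (-1 + 47) = 3 - 1*46 = 3 - 46 = -43)
-18*h - 73 = -18*(-43) - 73 = 774 - 73 = 701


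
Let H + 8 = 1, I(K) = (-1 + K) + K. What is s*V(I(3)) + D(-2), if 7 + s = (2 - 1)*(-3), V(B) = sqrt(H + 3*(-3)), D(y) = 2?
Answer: 2 - 40*I ≈ 2.0 - 40.0*I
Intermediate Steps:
I(K) = -1 + 2*K
H = -7 (H = -8 + 1 = -7)
V(B) = 4*I (V(B) = sqrt(-7 + 3*(-3)) = sqrt(-7 - 9) = sqrt(-16) = 4*I)
s = -10 (s = -7 + (2 - 1)*(-3) = -7 + 1*(-3) = -7 - 3 = -10)
s*V(I(3)) + D(-2) = -40*I + 2 = 2 - 40*I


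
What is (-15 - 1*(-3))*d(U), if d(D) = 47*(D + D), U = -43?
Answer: 48504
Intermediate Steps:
d(D) = 94*D (d(D) = 47*(2*D) = 94*D)
(-15 - 1*(-3))*d(U) = (-15 - 1*(-3))*(94*(-43)) = (-15 + 3)*(-4042) = -12*(-4042) = 48504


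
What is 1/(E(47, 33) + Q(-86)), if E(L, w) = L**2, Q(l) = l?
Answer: 1/2123 ≈ 0.00047103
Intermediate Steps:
1/(E(47, 33) + Q(-86)) = 1/(47**2 - 86) = 1/(2209 - 86) = 1/2123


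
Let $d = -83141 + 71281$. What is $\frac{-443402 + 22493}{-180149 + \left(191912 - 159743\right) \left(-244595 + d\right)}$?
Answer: $\frac{420909}{8250081044} \approx 5.1019 \cdot 10^{-5}$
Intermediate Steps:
$d = -11860$
$\frac{-443402 + 22493}{-180149 + \left(191912 - 159743\right) \left(-244595 + d\right)} = \frac{-443402 + 22493}{-180149 + \left(191912 - 159743\right) \left(-244595 - 11860\right)} = - \frac{420909}{-180149 + 32169 \left(-256455\right)} = - \frac{420909}{-180149 - 8249900895} = - \frac{420909}{-8250081044} = \left(-420909\right) \left(- \frac{1}{8250081044}\right) = \frac{420909}{8250081044}$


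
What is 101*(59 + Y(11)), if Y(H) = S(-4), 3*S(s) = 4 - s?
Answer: 18685/3 ≈ 6228.3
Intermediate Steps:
S(s) = 4/3 - s/3 (S(s) = (4 - s)/3 = 4/3 - s/3)
Y(H) = 8/3 (Y(H) = 4/3 - ⅓*(-4) = 4/3 + 4/3 = 8/3)
101*(59 + Y(11)) = 101*(59 + 8/3) = 101*(185/3) = 18685/3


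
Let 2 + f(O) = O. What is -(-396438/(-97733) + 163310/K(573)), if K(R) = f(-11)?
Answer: 15955622536/1270529 ≈ 12558.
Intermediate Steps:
f(O) = -2 + O
K(R) = -13 (K(R) = -2 - 11 = -13)
-(-396438/(-97733) + 163310/K(573)) = -(-396438/(-97733) + 163310/(-13)) = -(-396438*(-1/97733) + 163310*(-1/13)) = -(396438/97733 - 163310/13) = -1*(-15955622536/1270529) = 15955622536/1270529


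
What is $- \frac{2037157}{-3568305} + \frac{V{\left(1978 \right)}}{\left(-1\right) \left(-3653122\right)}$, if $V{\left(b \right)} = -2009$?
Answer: $\frac{7434814329409}{13035453498210} \approx 0.57035$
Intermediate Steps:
$- \frac{2037157}{-3568305} + \frac{V{\left(1978 \right)}}{\left(-1\right) \left(-3653122\right)} = - \frac{2037157}{-3568305} - \frac{2009}{\left(-1\right) \left(-3653122\right)} = \left(-2037157\right) \left(- \frac{1}{3568305}\right) - \frac{2009}{3653122} = \frac{2037157}{3568305} - \frac{2009}{3653122} = \frac{7434814329409}{13035453498210}$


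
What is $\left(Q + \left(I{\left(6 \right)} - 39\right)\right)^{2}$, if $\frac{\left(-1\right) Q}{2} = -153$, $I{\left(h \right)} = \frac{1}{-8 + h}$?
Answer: $\frac{284089}{4} \approx 71022.0$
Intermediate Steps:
$Q = 306$ ($Q = \left(-2\right) \left(-153\right) = 306$)
$\left(Q + \left(I{\left(6 \right)} - 39\right)\right)^{2} = \left(306 + \left(\frac{1}{-8 + 6} - 39\right)\right)^{2} = \left(306 - \left(39 - \frac{1}{-2}\right)\right)^{2} = \left(306 - \frac{79}{2}\right)^{2} = \left(\frac{533}{2}\right)^{2} = \frac{284089}{4}$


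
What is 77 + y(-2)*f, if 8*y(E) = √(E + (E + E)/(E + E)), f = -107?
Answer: 77 - 107*I/8 ≈ 77.0 - 13.375*I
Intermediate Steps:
y(E) = √(1 + E)/8 (y(E) = √(E + (E + E)/(E + E))/8 = √(E + (2*E)/((2*E)))/8 = √(E + (2*E)*(1/(2*E)))/8 = √(E + 1)/8 = √(1 + E)/8)
77 + y(-2)*f = 77 + (√(1 - 2)/8)*(-107) = 77 + (√(-1)/8)*(-107) = 77 + (I/8)*(-107) = 77 - 107*I/8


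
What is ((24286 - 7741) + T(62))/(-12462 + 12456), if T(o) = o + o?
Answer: -16669/6 ≈ -2778.2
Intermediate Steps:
T(o) = 2*o
((24286 - 7741) + T(62))/(-12462 + 12456) = ((24286 - 7741) + 2*62)/(-12462 + 12456) = (16545 + 124)/(-6) = 16669*(-⅙) = -16669/6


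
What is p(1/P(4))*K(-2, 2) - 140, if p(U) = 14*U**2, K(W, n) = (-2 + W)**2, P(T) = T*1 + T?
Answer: -273/2 ≈ -136.50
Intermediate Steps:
P(T) = 2*T (P(T) = T + T = 2*T)
p(1/P(4))*K(-2, 2) - 140 = (14*(1/(2*4))**2)*(-2 - 2)**2 - 140 = (14*(1/8)**2)*(-4)**2 - 140 = (14*(1/8)**2)*16 - 140 = (14*(1/64))*16 - 140 = (7/32)*16 - 140 = 7/2 - 140 = -273/2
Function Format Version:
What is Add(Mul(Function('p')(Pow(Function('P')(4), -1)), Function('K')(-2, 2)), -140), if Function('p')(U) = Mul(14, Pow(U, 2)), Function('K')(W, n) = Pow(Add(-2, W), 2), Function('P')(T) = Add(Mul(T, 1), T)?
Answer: Rational(-273, 2) ≈ -136.50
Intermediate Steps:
Function('P')(T) = Mul(2, T) (Function('P')(T) = Add(T, T) = Mul(2, T))
Add(Mul(Function('p')(Pow(Function('P')(4), -1)), Function('K')(-2, 2)), -140) = Add(Mul(Mul(14, Pow(Pow(Mul(2, 4), -1), 2)), Pow(Add(-2, -2), 2)), -140) = Add(Mul(Mul(14, Pow(Pow(8, -1), 2)), Pow(-4, 2)), -140) = Add(Mul(Mul(14, Pow(Rational(1, 8), 2)), 16), -140) = Add(Mul(Mul(14, Rational(1, 64)), 16), -140) = Add(Mul(Rational(7, 32), 16), -140) = Add(Rational(7, 2), -140) = Rational(-273, 2)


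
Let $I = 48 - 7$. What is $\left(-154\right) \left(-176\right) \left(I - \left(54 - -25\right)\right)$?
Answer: $-1029952$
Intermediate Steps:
$I = 41$
$\left(-154\right) \left(-176\right) \left(I - \left(54 - -25\right)\right) = \left(-154\right) \left(-176\right) \left(41 - \left(54 - -25\right)\right) = 27104 \left(41 - \left(54 + 25\right)\right) = 27104 \left(41 - 79\right) = 27104 \left(-38\right) = -1029952$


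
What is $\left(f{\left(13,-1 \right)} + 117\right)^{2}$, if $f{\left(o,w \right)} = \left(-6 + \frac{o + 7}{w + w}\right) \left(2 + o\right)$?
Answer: $15129$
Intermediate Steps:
$f{\left(o,w \right)} = \left(-6 + \frac{7 + o}{2 w}\right) \left(2 + o\right)$
$\left(f{\left(13,-1 \right)} + 117\right)^{2} = \left(\frac{14 + 13^{2} + 9 \cdot 13 - - 12 \left(2 + 13\right)}{2 \left(-1\right)} + 117\right)^{2} = \left(\frac{1}{2} \left(-1\right) \left(14 + 169 + 117 - \left(-12\right) 15\right) + 117\right)^{2} = \left(\frac{1}{2} \left(-1\right) \left(14 + 169 + 117 + 180\right) + 117\right)^{2} = \left(\frac{1}{2} \left(-1\right) 480 + 117\right)^{2} = \left(-240 + 117\right)^{2} = \left(-123\right)^{2} = 15129$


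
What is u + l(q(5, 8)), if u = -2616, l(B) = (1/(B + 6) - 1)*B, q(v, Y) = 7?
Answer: -34092/13 ≈ -2622.5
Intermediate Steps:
l(B) = B*(-1 + 1/(6 + B)) (l(B) = (1/(6 + B) - 1)*B = (-1 + 1/(6 + B))*B = B*(-1 + 1/(6 + B)))
u + l(q(5, 8)) = -2616 - 1*7*(5 + 7)/(6 + 7) = -2616 - 1*7*12/13 = -2616 - 1*7*1/13*12 = -2616 - 84/13 = -34092/13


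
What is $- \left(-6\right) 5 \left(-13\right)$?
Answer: $-390$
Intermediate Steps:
$- \left(-6\right) 5 \left(-13\right) = \left(-1\right) \left(-30\right) \left(-13\right) = 30 \left(-13\right) = -390$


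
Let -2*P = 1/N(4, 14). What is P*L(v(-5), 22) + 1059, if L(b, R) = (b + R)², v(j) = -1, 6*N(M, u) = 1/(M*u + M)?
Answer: -78321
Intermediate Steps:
N(M, u) = 1/(6*(M + M*u)) (N(M, u) = 1/(6*(M*u + M)) = 1/(6*(M + M*u)))
P = -180 (P = -1/(2*((⅙)/(4*(1 + 14)))) = -1/(2*((⅙)*(¼)/15)) = -1/(2*((⅙)*(¼)*(1/15))) = -1/(2*1/360) = -½*360 = -180)
L(b, R) = (R + b)²
P*L(v(-5), 22) + 1059 = -180*(22 - 1)² + 1059 = -180*21² + 1059 = -180*441 + 1059 = -79380 + 1059 = -78321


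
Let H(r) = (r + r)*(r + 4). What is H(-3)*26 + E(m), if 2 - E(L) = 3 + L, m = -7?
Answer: -150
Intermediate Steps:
H(r) = 2*r*(4 + r) (H(r) = (2*r)*(4 + r) = 2*r*(4 + r))
E(L) = -1 - L (E(L) = 2 - (3 + L) = 2 + (-3 - L) = -1 - L)
H(-3)*26 + E(m) = (2*(-3)*(4 - 3))*26 + (-1 - 1*(-7)) = (2*(-3)*1)*26 + (-1 + 7) = -6*26 + 6 = -156 + 6 = -150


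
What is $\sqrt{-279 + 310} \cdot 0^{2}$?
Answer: $0$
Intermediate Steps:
$\sqrt{-279 + 310} \cdot 0^{2} = \sqrt{31} \cdot 0 = 0$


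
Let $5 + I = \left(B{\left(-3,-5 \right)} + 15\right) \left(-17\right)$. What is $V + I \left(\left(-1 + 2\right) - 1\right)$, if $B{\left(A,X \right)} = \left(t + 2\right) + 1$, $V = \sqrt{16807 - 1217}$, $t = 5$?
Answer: $\sqrt{15590} \approx 124.86$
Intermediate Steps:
$V = \sqrt{15590} \approx 124.86$
$B{\left(A,X \right)} = 8$ ($B{\left(A,X \right)} = \left(5 + 2\right) + 1 = 7 + 1 = 8$)
$I = -396$ ($I = -5 + \left(8 + 15\right) \left(-17\right) = -5 + 23 \left(-17\right) = -5 - 391 = -396$)
$V + I \left(\left(-1 + 2\right) - 1\right) = \sqrt{15590} - 396 \left(\left(-1 + 2\right) - 1\right) = \sqrt{15590} - 396 \left(1 - 1\right) = \sqrt{15590} - 0 = \sqrt{15590} + 0 = \sqrt{15590}$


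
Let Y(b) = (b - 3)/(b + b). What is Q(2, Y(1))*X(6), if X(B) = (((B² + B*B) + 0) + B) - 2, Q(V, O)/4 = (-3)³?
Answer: -8208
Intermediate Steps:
Y(b) = (-3 + b)/(2*b) (Y(b) = (-3 + b)/((2*b)) = (-3 + b)*(1/(2*b)) = (-3 + b)/(2*b))
Q(V, O) = -108 (Q(V, O) = 4*(-3)³ = 4*(-27) = -108)
X(B) = -2 + B + 2*B² (X(B) = (((B² + B²) + 0) + B) - 2 = ((2*B² + 0) + B) - 2 = (2*B² + B) - 2 = (B + 2*B²) - 2 = -2 + B + 2*B²)
Q(2, Y(1))*X(6) = -108*(-2 + 6 + 2*6²) = -108*(-2 + 6 + 2*36) = -108*(-2 + 6 + 72) = -108*76 = -8208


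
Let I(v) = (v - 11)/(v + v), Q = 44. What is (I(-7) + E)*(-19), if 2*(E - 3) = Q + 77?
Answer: -17233/14 ≈ -1230.9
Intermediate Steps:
I(v) = (-11 + v)/(2*v) (I(v) = (-11 + v)/((2*v)) = (-11 + v)*(1/(2*v)) = (-11 + v)/(2*v))
E = 127/2 (E = 3 + (44 + 77)/2 = 3 + (½)*121 = 3 + 121/2 = 127/2 ≈ 63.500)
(I(-7) + E)*(-19) = ((½)*(-11 - 7)/(-7) + 127/2)*(-19) = ((½)*(-⅐)*(-18) + 127/2)*(-19) = (9/7 + 127/2)*(-19) = (907/14)*(-19) = -17233/14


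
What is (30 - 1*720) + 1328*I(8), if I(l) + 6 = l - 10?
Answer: -11314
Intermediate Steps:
I(l) = -16 + l (I(l) = -6 + (l - 10) = -6 + (-10 + l) = -16 + l)
(30 - 1*720) + 1328*I(8) = (30 - 1*720) + 1328*(-16 + 8) = (30 - 720) + 1328*(-8) = -690 - 10624 = -11314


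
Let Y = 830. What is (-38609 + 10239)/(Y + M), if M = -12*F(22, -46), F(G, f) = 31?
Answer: -14185/229 ≈ -61.943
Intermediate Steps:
M = -372 (M = -12*31 = -372)
(-38609 + 10239)/(Y + M) = (-38609 + 10239)/(830 - 372) = -28370/458 = -28370*1/458 = -14185/229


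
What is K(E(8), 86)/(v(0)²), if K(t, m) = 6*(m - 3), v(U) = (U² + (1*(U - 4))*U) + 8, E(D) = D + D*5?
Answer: 249/32 ≈ 7.7813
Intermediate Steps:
E(D) = 6*D (E(D) = D + 5*D = 6*D)
v(U) = 8 + U² + U*(-4 + U) (v(U) = (U² + (1*(-4 + U))*U) + 8 = (U² + (-4 + U)*U) + 8 = (U² + U*(-4 + U)) + 8 = 8 + U² + U*(-4 + U))
K(t, m) = -18 + 6*m (K(t, m) = 6*(-3 + m) = -18 + 6*m)
K(E(8), 86)/(v(0)²) = (-18 + 6*86)/((8 - 4*0 + 2*0²)²) = (-18 + 516)/((8 + 0 + 2*0)²) = 498/((8 + 0 + 0)²) = 498/(8²) = 498/64 = 498*(1/64) = 249/32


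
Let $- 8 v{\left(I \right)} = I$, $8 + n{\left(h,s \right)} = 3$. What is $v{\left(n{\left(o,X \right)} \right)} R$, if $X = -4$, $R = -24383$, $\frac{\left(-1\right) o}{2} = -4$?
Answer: $- \frac{121915}{8} \approx -15239.0$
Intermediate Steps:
$o = 8$ ($o = \left(-2\right) \left(-4\right) = 8$)
$n{\left(h,s \right)} = -5$ ($n{\left(h,s \right)} = -8 + 3 = -5$)
$v{\left(I \right)} = - \frac{I}{8}$
$v{\left(n{\left(o,X \right)} \right)} R = \left(- \frac{1}{8}\right) \left(-5\right) \left(-24383\right) = \frac{5}{8} \left(-24383\right) = - \frac{121915}{8}$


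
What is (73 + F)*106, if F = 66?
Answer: 14734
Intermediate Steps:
(73 + F)*106 = (73 + 66)*106 = 139*106 = 14734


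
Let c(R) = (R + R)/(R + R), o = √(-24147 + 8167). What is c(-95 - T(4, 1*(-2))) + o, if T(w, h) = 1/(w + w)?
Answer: 1 + 2*I*√3995 ≈ 1.0 + 126.41*I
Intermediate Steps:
o = 2*I*√3995 (o = √(-15980) = 2*I*√3995 ≈ 126.41*I)
T(w, h) = 1/(2*w)
c(R) = 1 (c(R) = (2*R)/((2*R)) = (2*R)*(1/(2*R)) = 1)
c(-95 - T(4, 1*(-2))) + o = 1 + 2*I*√3995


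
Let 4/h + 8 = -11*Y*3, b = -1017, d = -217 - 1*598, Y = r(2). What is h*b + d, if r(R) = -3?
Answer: -78233/91 ≈ -859.70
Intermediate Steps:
Y = -3
d = -815 (d = -217 - 598 = -815)
h = 4/91 (h = 4/(-8 - 11*(-3)*3) = 4/(-8 + 33*3) = 4/(-8 + 99) = 4/91 ≈ 0.043956)
h*b + d = (4/91)*(-1017) - 815 = -4068/91 - 815 = -78233/91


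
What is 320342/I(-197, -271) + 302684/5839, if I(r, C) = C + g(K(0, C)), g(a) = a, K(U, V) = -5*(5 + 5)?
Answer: -1773315374/1874319 ≈ -946.11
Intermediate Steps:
K(U, V) = -50 (K(U, V) = -5*10 = -50)
I(r, C) = -50 + C (I(r, C) = C - 50 = -50 + C)
320342/I(-197, -271) + 302684/5839 = 320342/(-50 - 271) + 302684/5839 = 320342/(-321) + 302684*(1/5839) = 320342*(-1/321) + 302684/5839 = -320342/321 + 302684/5839 = -1773315374/1874319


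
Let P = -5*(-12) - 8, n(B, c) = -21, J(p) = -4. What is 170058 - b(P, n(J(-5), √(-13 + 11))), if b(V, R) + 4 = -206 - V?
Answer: 170320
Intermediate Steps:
P = 52 (P = 60 - 8 = 52)
b(V, R) = -210 - V (b(V, R) = -4 + (-206 - V) = -210 - V)
170058 - b(P, n(J(-5), √(-13 + 11))) = 170058 - (-210 - 1*52) = 170058 - (-210 - 52) = 170058 - 1*(-262) = 170058 + 262 = 170320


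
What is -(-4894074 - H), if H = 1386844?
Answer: 6280918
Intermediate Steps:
-(-4894074 - H) = -(-4894074 - 1*1386844) = -(-4894074 - 1386844) = -1*(-6280918) = 6280918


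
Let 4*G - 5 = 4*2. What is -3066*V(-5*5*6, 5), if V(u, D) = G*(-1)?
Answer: 19929/2 ≈ 9964.5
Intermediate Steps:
G = 13/4 (G = 5/4 + (4*2)/4 = 5/4 + (¼)*8 = 5/4 + 2 = 13/4 ≈ 3.2500)
V(u, D) = -13/4 (V(u, D) = (13/4)*(-1) = -13/4)
-3066*V(-5*5*6, 5) = -3066*(-13/4) = 19929/2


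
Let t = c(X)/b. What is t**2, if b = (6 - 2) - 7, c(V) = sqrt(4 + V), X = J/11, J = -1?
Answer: 43/99 ≈ 0.43434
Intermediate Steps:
X = -1/11 ≈ -0.090909
b = -3 (b = 4 - 7 = -3)
t = -sqrt(473)/33 (t = sqrt(4 - 1/11)/(-3) = sqrt(43/11)*(-1/3) = (sqrt(473)/11)*(-1/3) = -sqrt(473)/33 ≈ -0.65905)
t**2 = (-sqrt(473)/33)**2 = 43/99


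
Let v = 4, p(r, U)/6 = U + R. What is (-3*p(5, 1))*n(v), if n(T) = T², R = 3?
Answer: -1152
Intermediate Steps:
p(r, U) = 18 + 6*U (p(r, U) = 6*(U + 3) = 6*(3 + U) = 18 + 6*U)
(-3*p(5, 1))*n(v) = -3*(18 + 6*1)*4² = -3*(18 + 6)*16 = -3*24*16 = -72*16 = -1152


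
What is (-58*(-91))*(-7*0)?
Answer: 0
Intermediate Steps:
(-58*(-91))*(-7*0) = 5278*0 = 0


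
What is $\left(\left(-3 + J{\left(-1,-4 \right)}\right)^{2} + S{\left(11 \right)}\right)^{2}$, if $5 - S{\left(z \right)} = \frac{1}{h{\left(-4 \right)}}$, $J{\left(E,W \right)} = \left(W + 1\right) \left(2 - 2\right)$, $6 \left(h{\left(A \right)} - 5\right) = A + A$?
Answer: $\frac{22801}{121} \approx 188.44$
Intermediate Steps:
$h{\left(A \right)} = 5 + \frac{A}{3}$ ($h{\left(A \right)} = 5 + \frac{A + A}{6} = 5 + \frac{2 A}{6} = 5 + \frac{A}{3}$)
$J{\left(E,W \right)} = 0$ ($J{\left(E,W \right)} = \left(1 + W\right) 0 = 0$)
$S{\left(z \right)} = \frac{52}{11}$ ($S{\left(z \right)} = 5 - \frac{1}{5 + \frac{1}{3} \left(-4\right)} = 5 - \frac{1}{5 - \frac{4}{3}} = 5 - \frac{1}{\frac{11}{3}} = 5 - \frac{3}{11} = \frac{52}{11}$)
$\left(\left(-3 + J{\left(-1,-4 \right)}\right)^{2} + S{\left(11 \right)}\right)^{2} = \left(\left(-3 + 0\right)^{2} + \frac{52}{11}\right)^{2} = \left(\left(-3\right)^{2} + \frac{52}{11}\right)^{2} = \left(9 + \frac{52}{11}\right)^{2} = \left(\frac{151}{11}\right)^{2} = \frac{22801}{121}$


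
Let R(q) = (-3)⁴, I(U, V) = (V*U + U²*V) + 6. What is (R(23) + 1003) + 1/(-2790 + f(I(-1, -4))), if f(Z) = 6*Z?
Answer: 2985335/2754 ≈ 1084.0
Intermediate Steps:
I(U, V) = 6 + U*V + V*U² (I(U, V) = (U*V + V*U²) + 6 = 6 + U*V + V*U²)
R(q) = 81
(R(23) + 1003) + 1/(-2790 + f(I(-1, -4))) = (81 + 1003) + 1/(-2790 + 6*(6 - 1*(-4) - 4*(-1)²)) = 1084 + 1/(-2790 + 6*(6 + 4 - 4*1)) = 1084 + 1/(-2790 + 6*(6 + 4 - 4)) = 1084 + 1/(-2790 + 6*6) = 1084 + 1/(-2790 + 36) = 1084 + 1/(-2754) = 1084 - 1/2754 = 2985335/2754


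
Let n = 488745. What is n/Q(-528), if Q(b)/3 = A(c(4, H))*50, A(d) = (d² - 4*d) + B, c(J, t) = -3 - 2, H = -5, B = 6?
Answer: 10861/170 ≈ 63.888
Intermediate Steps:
c(J, t) = -5
A(d) = 6 + d² - 4*d (A(d) = (d² - 4*d) + 6 = 6 + d² - 4*d)
Q(b) = 7650 (Q(b) = 3*((6 + (-5)² - 4*(-5))*50) = 3*((6 + 25 + 20)*50) = 3*(51*50) = 3*2550 = 7650)
n/Q(-528) = 488745/7650 = 488745*(1/7650) = 10861/170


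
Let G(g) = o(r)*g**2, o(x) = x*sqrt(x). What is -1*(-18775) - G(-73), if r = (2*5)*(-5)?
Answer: 18775 + 1332250*I*sqrt(2) ≈ 18775.0 + 1.8841e+6*I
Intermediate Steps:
r = -50 (r = 10*(-5) = -50)
o(x) = x**(3/2)
G(g) = -250*I*sqrt(2)*g**2 (G(g) = (-50)**(3/2)*g**2 = (-250*I*sqrt(2))*g**2 = -250*I*sqrt(2)*g**2)
-1*(-18775) - G(-73) = -1*(-18775) - (-250)*I*sqrt(2)*(-73)**2 = 18775 - (-250)*I*sqrt(2)*5329 = 18775 - (-1332250)*I*sqrt(2) = 18775 + 1332250*I*sqrt(2)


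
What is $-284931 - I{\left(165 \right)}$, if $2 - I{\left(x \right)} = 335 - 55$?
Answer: $-284653$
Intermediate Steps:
$I{\left(x \right)} = -278$ ($I{\left(x \right)} = 2 - \left(335 - 55\right) = 2 - 280 = -278$)
$-284931 - I{\left(165 \right)} = -284931 - -278 = -284931 + 278 = -284653$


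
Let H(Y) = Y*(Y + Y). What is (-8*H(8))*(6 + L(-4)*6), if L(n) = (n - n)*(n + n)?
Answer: -6144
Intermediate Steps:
H(Y) = 2*Y**2 (H(Y) = Y*(2*Y) = 2*Y**2)
L(n) = 0 (L(n) = 0*(2*n) = 0)
(-8*H(8))*(6 + L(-4)*6) = (-16*8**2)*(6 + 0*6) = (-16*64)*(6 + 0) = -8*128*6 = -1024*6 = -6144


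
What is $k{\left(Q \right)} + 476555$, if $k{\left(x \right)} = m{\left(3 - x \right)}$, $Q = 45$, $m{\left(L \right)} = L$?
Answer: $476513$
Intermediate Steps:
$k{\left(x \right)} = 3 - x$
$k{\left(Q \right)} + 476555 = \left(3 - 45\right) + 476555 = -42 + 476555 = 476513$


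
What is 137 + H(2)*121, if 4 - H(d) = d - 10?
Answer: 1589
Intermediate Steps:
H(d) = 14 - d (H(d) = 4 - (d - 10) = 4 - (-10 + d) = 4 + (10 - d) = 14 - d)
137 + H(2)*121 = 137 + (14 - 1*2)*121 = 137 + (14 - 2)*121 = 137 + 12*121 = 137 + 1452 = 1589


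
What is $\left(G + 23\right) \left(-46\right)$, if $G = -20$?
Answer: $-138$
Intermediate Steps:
$\left(G + 23\right) \left(-46\right) = \left(-20 + 23\right) \left(-46\right) = 3 \left(-46\right) = -138$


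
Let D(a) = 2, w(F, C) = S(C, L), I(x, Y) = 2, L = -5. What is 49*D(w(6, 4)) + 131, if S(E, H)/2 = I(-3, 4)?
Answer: 229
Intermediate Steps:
S(E, H) = 4 (S(E, H) = 2*2 = 4)
w(F, C) = 4
49*D(w(6, 4)) + 131 = 49*2 + 131 = 98 + 131 = 229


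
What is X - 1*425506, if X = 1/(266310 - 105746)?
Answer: -68320945383/160564 ≈ -4.2551e+5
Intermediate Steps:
X = 1/160564 ≈ 6.2280e-6
X - 1*425506 = 1/160564 - 1*425506 = 1/160564 - 425506 = -68320945383/160564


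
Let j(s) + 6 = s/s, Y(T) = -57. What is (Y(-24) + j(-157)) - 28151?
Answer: -28213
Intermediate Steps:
j(s) = -5 (j(s) = -6 + s/s = -6 + 1 = -5)
(Y(-24) + j(-157)) - 28151 = (-57 - 5) - 28151 = -62 - 28151 = -28213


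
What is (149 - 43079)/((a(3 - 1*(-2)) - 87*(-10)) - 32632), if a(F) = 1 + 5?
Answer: 21465/15878 ≈ 1.3519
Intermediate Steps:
a(F) = 6
(149 - 43079)/((a(3 - 1*(-2)) - 87*(-10)) - 32632) = (149 - 43079)/((6 - 87*(-10)) - 32632) = -42930/((6 + 870) - 32632) = -42930/(876 - 32632) = -42930/(-31756) = -42930*(-1/31756) = 21465/15878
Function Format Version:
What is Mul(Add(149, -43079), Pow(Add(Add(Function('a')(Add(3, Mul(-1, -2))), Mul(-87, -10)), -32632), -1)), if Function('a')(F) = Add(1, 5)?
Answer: Rational(21465, 15878) ≈ 1.3519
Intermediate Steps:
Function('a')(F) = 6
Mul(Add(149, -43079), Pow(Add(Add(Function('a')(Add(3, Mul(-1, -2))), Mul(-87, -10)), -32632), -1)) = Mul(Add(149, -43079), Pow(Add(Add(6, Mul(-87, -10)), -32632), -1)) = Mul(-42930, Pow(Add(Add(6, 870), -32632), -1)) = Mul(-42930, Pow(Add(876, -32632), -1)) = Mul(-42930, Pow(-31756, -1)) = Mul(-42930, Rational(-1, 31756)) = Rational(21465, 15878)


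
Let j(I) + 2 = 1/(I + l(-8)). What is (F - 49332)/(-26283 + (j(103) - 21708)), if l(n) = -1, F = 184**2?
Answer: 1578552/4895285 ≈ 0.32246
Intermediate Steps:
F = 33856
j(I) = -2 + 1/(-1 + I) (j(I) = -2 + 1/(I - 1) = -2 + 1/(-1 + I))
(F - 49332)/(-26283 + (j(103) - 21708)) = (33856 - 49332)/(-26283 + ((3 - 2*103)/(-1 + 103) - 21708)) = -15476/(-26283 + ((3 - 206)/102 - 21708)) = -15476/(-26283 + ((1/102)*(-203) - 21708)) = -15476/(-26283 + (-203/102 - 21708)) = -15476/(-26283 - 2214419/102) = -15476/(-4895285/102) = -15476*(-102/4895285) = 1578552/4895285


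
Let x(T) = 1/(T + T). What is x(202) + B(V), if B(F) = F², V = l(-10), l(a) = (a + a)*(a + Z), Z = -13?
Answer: 85486401/404 ≈ 2.1160e+5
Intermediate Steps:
l(a) = 2*a*(-13 + a) (l(a) = (a + a)*(a - 13) = (2*a)*(-13 + a) = 2*a*(-13 + a))
V = 460 (V = 2*(-10)*(-13 - 10) = 2*(-10)*(-23) = 460)
x(T) = 1/(2*T)
x(202) + B(V) = (½)/202 + 460² = (½)*(1/202) + 211600 = 1/404 + 211600 = 85486401/404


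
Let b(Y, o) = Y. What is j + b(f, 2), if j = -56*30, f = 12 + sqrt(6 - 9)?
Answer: -1668 + I*sqrt(3) ≈ -1668.0 + 1.732*I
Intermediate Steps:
f = 12 + I*sqrt(3) (f = 12 + sqrt(-3) = 12 + I*sqrt(3) ≈ 12.0 + 1.732*I)
j = -1680
j + b(f, 2) = -1680 + (12 + I*sqrt(3)) = -1668 + I*sqrt(3)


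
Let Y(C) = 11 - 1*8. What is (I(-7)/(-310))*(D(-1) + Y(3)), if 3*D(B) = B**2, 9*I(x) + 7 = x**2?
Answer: -14/279 ≈ -0.050179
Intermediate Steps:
I(x) = -7/9 + x**2/9
Y(C) = 3 (Y(C) = 11 - 8 = 3)
D(B) = B**2/3
(I(-7)/(-310))*(D(-1) + Y(3)) = ((-7/9 + (1/9)*(-7)**2)/(-310))*((1/3)*(-1)**2 + 3) = ((-7/9 + (1/9)*49)*(-1/310))*((1/3)*1 + 3) = ((-7/9 + 49/9)*(-1/310))*(1/3 + 3) = ((14/3)*(-1/310))*(10/3) = -7/465*10/3 = -14/279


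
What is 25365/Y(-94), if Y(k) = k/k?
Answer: 25365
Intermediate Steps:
Y(k) = 1
25365/Y(-94) = 25365/1 = 25365*1 = 25365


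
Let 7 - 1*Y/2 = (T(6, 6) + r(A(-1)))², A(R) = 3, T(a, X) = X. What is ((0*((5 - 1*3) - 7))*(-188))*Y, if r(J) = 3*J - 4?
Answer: 0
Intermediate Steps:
r(J) = -4 + 3*J
Y = -228 (Y = 14 - 2*(6 + (-4 + 3*3))² = 14 - 2*(6 + (-4 + 9))² = 14 - 2*(6 + 5)² = 14 - 2*11² = 14 - 2*121 = 14 - 242 = -228)
((0*((5 - 1*3) - 7))*(-188))*Y = ((0*((5 - 1*3) - 7))*(-188))*(-228) = ((0*((5 - 3) - 7))*(-188))*(-228) = ((0*(2 - 7))*(-188))*(-228) = ((0*(-5))*(-188))*(-228) = (0*(-188))*(-228) = 0*(-228) = 0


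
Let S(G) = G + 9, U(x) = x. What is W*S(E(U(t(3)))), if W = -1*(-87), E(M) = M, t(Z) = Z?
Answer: 1044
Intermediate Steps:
S(G) = 9 + G
W = 87
W*S(E(U(t(3)))) = 87*(9 + 3) = 87*12 = 1044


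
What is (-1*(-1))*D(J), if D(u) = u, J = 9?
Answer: 9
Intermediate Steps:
(-1*(-1))*D(J) = -1*(-1)*9 = 1*9 = 9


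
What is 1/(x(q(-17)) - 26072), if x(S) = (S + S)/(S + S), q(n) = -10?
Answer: -1/26071 ≈ -3.8357e-5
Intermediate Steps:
x(S) = 1 (x(S) = (2*S)/((2*S)) = (2*S)*(1/(2*S)) = 1)
1/(x(q(-17)) - 26072) = 1/(1 - 26072) = 1/(-26071) = -1/26071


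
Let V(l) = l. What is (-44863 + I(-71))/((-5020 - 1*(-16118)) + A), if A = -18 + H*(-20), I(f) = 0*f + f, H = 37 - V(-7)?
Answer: -7489/1700 ≈ -4.4053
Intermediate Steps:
H = 44 (H = 37 - 1*(-7) = 37 + 7 = 44)
I(f) = f (I(f) = 0 + f = f)
A = -898 (A = -18 + 44*(-20) = -18 - 880 = -898)
(-44863 + I(-71))/((-5020 - 1*(-16118)) + A) = (-44863 - 71)/((-5020 - 1*(-16118)) - 898) = -44934/((-5020 + 16118) - 898) = -44934/(11098 - 898) = -44934/10200 = -44934*1/10200 = -7489/1700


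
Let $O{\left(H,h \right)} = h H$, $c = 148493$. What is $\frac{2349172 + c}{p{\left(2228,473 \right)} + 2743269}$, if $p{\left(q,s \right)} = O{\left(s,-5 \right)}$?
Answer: $\frac{2497665}{2740904} \approx 0.91126$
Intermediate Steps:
$O{\left(H,h \right)} = H h$
$p{\left(q,s \right)} = - 5 s$ ($p{\left(q,s \right)} = s \left(-5\right) = - 5 s$)
$\frac{2349172 + c}{p{\left(2228,473 \right)} + 2743269} = \frac{2349172 + 148493}{\left(-5\right) 473 + 2743269} = \frac{2497665}{-2365 + 2743269} = \frac{2497665}{2740904}$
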